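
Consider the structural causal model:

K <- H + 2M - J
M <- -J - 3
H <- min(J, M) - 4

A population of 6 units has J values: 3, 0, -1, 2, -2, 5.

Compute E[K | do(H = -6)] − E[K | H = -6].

do(H=-6) breaks H's dependence on J. With H=-6 fixed, K across the units is -21, -12, -9, -18, -6, -27, mean -15.5.
Conditioning on H=-6 selects the 2 unit(s) with J ∈ {-1, -2}. Their K values: -9, -6. Mean = -7.5.
Difference = -15.5 − (-7.5) = -8.

-8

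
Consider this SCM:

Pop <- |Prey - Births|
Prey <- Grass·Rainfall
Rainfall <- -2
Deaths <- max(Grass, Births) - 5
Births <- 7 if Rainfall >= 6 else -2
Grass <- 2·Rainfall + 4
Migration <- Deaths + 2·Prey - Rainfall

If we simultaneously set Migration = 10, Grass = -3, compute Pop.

8

Setting Migration = 10, Grass = -3 by intervention discards those variables' equations.
Prey = Grass·Rainfall  [with Grass=-3, Rainfall=-2]  = 6
Births = 7 if Rainfall >= 6 else -2  [with Rainfall=-2]  = -2
Pop = |Prey - Births|  [with Prey=6, Births=-2]  = 8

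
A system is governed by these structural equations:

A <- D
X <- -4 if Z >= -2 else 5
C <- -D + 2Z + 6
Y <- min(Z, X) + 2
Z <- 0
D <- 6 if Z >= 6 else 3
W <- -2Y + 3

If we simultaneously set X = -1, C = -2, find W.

1

The joint intervention fixes X = -1, C = -2, removing each variable's own equation.
Y = min(Z, X) + 2  [with Z=0, X=-1]  = 1
W = -2Y + 3  [with Y=1]  = 1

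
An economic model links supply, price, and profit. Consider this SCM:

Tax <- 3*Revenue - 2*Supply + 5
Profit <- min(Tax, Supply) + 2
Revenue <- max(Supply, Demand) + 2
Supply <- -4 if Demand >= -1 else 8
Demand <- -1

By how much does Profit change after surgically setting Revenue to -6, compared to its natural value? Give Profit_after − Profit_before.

do(Revenue=-6) replaces the equation Revenue <- max(Supply, Demand) + 2 with the constant Revenue = -6.
Supply = -4 if Demand >= -1 else 8  [with Demand=-1]  = -4
Tax = 3*Revenue - 2*Supply + 5  [with Revenue=-6, Supply=-4]  = -5
Profit = min(Tax, Supply) + 2  [with Tax=-5, Supply=-4]  = -3
Without intervention: Supply = -4 if Demand >= -1 else 8  [with Demand=-1]  = -4; Revenue = max(Supply, Demand) + 2  [with Supply=-4, Demand=-1]  = 1; Tax = 3*Revenue - 2*Supply + 5  [with Revenue=1, Supply=-4]  = 16; Profit = min(Tax, Supply) + 2  [with Tax=16, Supply=-4]  = -2.
Change = -3 − (-2) = -1.

-1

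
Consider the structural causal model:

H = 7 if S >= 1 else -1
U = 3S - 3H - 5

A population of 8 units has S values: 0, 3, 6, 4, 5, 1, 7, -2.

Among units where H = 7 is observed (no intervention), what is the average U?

E[U|H=7] averages over only the 6 units with H=7 (S = 3, 6, 4, 5, 1, 7): U = -17, -8, -14, -11, -23, -5, mean -13.

-13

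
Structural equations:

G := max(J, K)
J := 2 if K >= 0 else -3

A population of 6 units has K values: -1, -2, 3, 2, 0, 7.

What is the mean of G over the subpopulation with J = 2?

E[G|J=2] averages over only the 4 units with J=2 (K = 3, 2, 0, 7): G = 3, 2, 2, 7, mean 3.5.

3.5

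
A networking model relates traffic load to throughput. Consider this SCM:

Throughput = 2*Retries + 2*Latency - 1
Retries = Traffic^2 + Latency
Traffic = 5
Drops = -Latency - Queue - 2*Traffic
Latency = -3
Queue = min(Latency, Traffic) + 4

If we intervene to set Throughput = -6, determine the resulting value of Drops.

do(Throughput=-6) replaces the equation Throughput = 2*Retries + 2*Latency - 1 with the constant Throughput = -6.
No directed path runs from Throughput to Drops, so Drops keeps its natural value.
Queue = min(Latency, Traffic) + 4  [with Latency=-3, Traffic=5]  = 1
Drops = -Latency - Queue - 2*Traffic  [with Latency=-3, Queue=1, Traffic=5]  = -8

-8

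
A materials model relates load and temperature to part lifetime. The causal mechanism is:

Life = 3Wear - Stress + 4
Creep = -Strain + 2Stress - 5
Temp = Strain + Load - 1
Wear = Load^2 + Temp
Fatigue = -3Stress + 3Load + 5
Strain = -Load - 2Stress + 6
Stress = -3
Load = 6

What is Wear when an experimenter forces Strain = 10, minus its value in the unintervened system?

The intervention breaks the incoming arrows to Strain: Strain = -Load - 2Stress + 6 no longer applies, and Strain = 10.
Temp = Strain + Load - 1  [with Strain=10, Load=6]  = 15
Wear = Load^2 + Temp  [with Load=6, Temp=15]  = 51
Without intervention: Strain = -Load - 2Stress + 6  [with Load=6, Stress=-3]  = 6; Temp = Strain + Load - 1  [with Strain=6, Load=6]  = 11; Wear = Load^2 + Temp  [with Load=6, Temp=11]  = 47.
Change = 51 − 47 = 4.

4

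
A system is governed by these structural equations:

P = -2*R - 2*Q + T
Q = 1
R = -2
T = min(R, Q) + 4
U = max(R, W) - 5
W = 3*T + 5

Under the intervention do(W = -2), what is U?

-7

Intervening sets W = -2 and removes its equation (W = 3*T + 5).
U = max(R, W) - 5  [with R=-2, W=-2]  = -7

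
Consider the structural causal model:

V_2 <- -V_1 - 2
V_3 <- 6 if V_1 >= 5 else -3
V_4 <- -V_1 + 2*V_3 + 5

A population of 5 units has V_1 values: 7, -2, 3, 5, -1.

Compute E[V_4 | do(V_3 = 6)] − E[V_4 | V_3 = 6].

The intervention sets V_3=6 in all 5 units regardless of V_1. Recomputing V_4 per unit gives 10, 19, 14, 12, 18; average 14.6.
E[V_4|V_3=6] averages over only the 2 units with V_3=6 (V_1 = 7, 5): V_4 = 10, 12, mean 11.
Difference = 14.6 − 11 = 3.6.

3.6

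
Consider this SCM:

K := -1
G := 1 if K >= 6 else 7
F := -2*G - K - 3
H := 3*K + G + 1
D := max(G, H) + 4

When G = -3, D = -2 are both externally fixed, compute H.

-5

The joint intervention fixes G = -3, D = -2, removing each variable's own equation.
H = 3*K + G + 1  [with K=-1, G=-3]  = -5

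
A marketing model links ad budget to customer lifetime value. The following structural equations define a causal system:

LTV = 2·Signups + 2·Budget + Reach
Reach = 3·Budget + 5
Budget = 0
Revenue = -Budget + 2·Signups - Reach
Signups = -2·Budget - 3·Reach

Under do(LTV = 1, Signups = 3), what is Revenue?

Under do(LTV = 1, Signups = 3), each intervened variable's structural equation is replaced by its fixed value.
Reach = 3·Budget + 5  [with Budget=0]  = 5
Revenue = -Budget + 2·Signups - Reach  [with Budget=0, Signups=3, Reach=5]  = 1

1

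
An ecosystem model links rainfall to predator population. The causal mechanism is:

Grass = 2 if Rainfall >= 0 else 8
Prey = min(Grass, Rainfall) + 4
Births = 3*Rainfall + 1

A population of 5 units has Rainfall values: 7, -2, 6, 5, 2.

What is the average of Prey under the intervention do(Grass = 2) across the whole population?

The intervention sets Grass=2 in all 5 units regardless of Rainfall. Recomputing Prey per unit gives 6, 2, 6, 6, 6; average 5.2.

5.2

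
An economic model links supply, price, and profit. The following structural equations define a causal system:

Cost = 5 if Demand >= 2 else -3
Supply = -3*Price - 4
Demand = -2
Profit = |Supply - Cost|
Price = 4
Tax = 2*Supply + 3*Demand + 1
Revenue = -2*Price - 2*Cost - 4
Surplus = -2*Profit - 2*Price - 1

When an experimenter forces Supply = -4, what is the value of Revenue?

do(Supply=-4) replaces the equation Supply = -3*Price - 4 with the constant Supply = -4.
Revenue is not downstream of the intervention, so its value is determined by the original equations.
Cost = 5 if Demand >= 2 else -3  [with Demand=-2]  = -3
Revenue = -2*Price - 2*Cost - 4  [with Price=4, Cost=-3]  = -6

-6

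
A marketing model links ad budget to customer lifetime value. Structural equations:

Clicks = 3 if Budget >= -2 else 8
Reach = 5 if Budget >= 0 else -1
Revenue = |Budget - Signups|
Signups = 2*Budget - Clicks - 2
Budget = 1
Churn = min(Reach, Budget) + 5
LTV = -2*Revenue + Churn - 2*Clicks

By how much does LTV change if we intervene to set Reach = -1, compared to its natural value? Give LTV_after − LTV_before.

Under do(Reach=-1), the mechanism Reach = 5 if Budget >= 0 else -1 is discarded; Reach is fixed at -1.
Clicks = 3 if Budget >= -2 else 8  [with Budget=1]  = 3
Signups = 2*Budget - Clicks - 2  [with Budget=1, Clicks=3]  = -3
Churn = min(Reach, Budget) + 5  [with Reach=-1, Budget=1]  = 4
Revenue = |Budget - Signups|  [with Budget=1, Signups=-3]  = 4
LTV = -2*Revenue + Churn - 2*Clicks  [with Revenue=4, Churn=4, Clicks=3]  = -10
Without intervention: Reach = 5 if Budget >= 0 else -1  [with Budget=1]  = 5; Clicks = 3 if Budget >= -2 else 8  [with Budget=1]  = 3; Signups = 2*Budget - Clicks - 2  [with Budget=1, Clicks=3]  = -3; Churn = min(Reach, Budget) + 5  [with Reach=5, Budget=1]  = 6; Revenue = |Budget - Signups|  [with Budget=1, Signups=-3]  = 4; LTV = -2*Revenue + Churn - 2*Clicks  [with Revenue=4, Churn=6, Clicks=3]  = -8.
Change = -10 − (-8) = -2.

-2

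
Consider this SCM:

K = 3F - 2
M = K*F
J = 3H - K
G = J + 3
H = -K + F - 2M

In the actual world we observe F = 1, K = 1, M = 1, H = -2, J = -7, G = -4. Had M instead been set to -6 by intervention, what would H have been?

The intervention breaks the incoming arrows to M: M = K*F no longer applies, and M = -6.
K = 3F - 2  [with F=1]  = 1
H = -K + F - 2M  [with K=1, F=1, M=-6]  = 12

12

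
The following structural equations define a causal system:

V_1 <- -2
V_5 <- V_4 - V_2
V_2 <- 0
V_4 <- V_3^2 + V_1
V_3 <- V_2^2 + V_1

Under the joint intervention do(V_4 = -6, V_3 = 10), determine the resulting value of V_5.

The joint intervention fixes V_4 = -6, V_3 = 10, removing each variable's own equation.
V_5 = V_4 - V_2  [with V_4=-6, V_2=0]  = -6

-6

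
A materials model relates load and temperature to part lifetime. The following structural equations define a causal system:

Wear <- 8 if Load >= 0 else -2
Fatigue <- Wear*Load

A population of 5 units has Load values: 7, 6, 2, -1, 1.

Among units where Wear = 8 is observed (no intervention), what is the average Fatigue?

Observing Wear=8 restricts to units where Wear's equation naturally yields 8: Load ∈ {7, 6, 2, 1}. In that subpopulation Fatigue = 56, 48, 16, 8, mean 32.

32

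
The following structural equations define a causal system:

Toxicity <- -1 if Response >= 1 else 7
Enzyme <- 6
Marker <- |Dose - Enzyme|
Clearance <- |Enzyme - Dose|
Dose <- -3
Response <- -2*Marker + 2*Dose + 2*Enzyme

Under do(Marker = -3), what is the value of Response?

The intervention breaks the incoming arrows to Marker: Marker <- |Dose - Enzyme| no longer applies, and Marker = -3.
Response = -2*Marker + 2*Dose + 2*Enzyme  [with Marker=-3, Dose=-3, Enzyme=6]  = 12

12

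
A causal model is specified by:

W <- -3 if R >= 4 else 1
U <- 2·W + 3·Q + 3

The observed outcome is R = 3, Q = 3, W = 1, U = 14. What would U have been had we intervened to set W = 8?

The intervention breaks the incoming arrows to W: W <- -3 if R >= 4 else 1 no longer applies, and W = 8.
U = 2·W + 3·Q + 3  [with W=8, Q=3]  = 28

28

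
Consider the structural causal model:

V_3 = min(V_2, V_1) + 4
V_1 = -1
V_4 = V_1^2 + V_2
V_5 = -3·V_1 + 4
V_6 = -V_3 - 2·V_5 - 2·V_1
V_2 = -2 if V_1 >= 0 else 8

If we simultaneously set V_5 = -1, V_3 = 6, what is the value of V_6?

-2

The joint intervention fixes V_5 = -1, V_3 = 6, removing each variable's own equation.
V_6 = -V_3 - 2·V_5 - 2·V_1  [with V_3=6, V_5=-1, V_1=-1]  = -2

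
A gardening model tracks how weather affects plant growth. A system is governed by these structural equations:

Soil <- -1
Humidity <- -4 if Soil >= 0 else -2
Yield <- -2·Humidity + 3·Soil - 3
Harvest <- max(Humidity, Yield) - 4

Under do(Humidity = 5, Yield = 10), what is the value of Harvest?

Setting Humidity = 5, Yield = 10 by intervention discards those variables' equations.
Harvest = max(Humidity, Yield) - 4  [with Humidity=5, Yield=10]  = 6

6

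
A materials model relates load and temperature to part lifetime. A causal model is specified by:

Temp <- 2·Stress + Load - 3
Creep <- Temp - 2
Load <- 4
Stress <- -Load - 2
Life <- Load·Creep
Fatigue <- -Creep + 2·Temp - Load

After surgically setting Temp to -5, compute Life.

-28

The intervention breaks the incoming arrows to Temp: Temp <- 2·Stress + Load - 3 no longer applies, and Temp = -5.
Creep = Temp - 2  [with Temp=-5]  = -7
Life = Load·Creep  [with Load=4, Creep=-7]  = -28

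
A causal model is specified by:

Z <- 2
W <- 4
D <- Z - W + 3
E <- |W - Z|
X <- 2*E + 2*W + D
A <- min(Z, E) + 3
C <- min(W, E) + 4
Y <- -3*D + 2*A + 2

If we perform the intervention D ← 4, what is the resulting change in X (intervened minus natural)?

do(D=4) replaces the equation D <- Z - W + 3 with the constant D = 4.
E = |W - Z|  [with W=4, Z=2]  = 2
X = 2*E + 2*W + D  [with E=2, W=4, D=4]  = 16
Without intervention: D = Z - W + 3  [with Z=2, W=4]  = 1; E = |W - Z|  [with W=4, Z=2]  = 2; X = 2*E + 2*W + D  [with E=2, W=4, D=1]  = 13.
Change = 16 − 13 = 3.

3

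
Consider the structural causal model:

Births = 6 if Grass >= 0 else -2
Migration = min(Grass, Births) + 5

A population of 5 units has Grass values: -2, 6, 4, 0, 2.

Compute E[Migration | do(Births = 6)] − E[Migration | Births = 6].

-1

do(Births=6) breaks Births's dependence on Grass. With Births=6 fixed, Migration across the units is 3, 11, 9, 5, 7, mean 7.
Conditioning on Births=6 selects the 4 unit(s) with Grass ∈ {6, 4, 0, 2}. Their Migration values: 11, 9, 5, 7. Mean = 8.
Difference = 7 − 8 = -1.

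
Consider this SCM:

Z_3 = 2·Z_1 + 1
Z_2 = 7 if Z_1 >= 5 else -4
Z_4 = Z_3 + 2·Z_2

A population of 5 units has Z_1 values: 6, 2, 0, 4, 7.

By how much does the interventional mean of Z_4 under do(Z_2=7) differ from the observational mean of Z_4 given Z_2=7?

The intervention sets Z_2=7 in all 5 units regardless of Z_1. Recomputing Z_4 per unit gives 27, 19, 15, 23, 29; average 22.6.
Observing Z_2=7 restricts to units where Z_2's equation naturally yields 7: Z_1 ∈ {6, 7}. In that subpopulation Z_4 = 27, 29, mean 28.
Difference = 22.6 − 28 = -5.4.

-5.4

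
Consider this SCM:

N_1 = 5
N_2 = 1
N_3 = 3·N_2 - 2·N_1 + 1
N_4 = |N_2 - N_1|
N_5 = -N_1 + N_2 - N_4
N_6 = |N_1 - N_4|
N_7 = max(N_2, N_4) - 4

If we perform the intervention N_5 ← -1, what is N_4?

4

The intervention breaks the incoming arrows to N_5: N_5 = -N_1 + N_2 - N_4 no longer applies, and N_5 = -1.
Since N_4 is not a descendant of the intervened variable, it is unaffected.
N_4 = |N_2 - N_1|  [with N_2=1, N_1=5]  = 4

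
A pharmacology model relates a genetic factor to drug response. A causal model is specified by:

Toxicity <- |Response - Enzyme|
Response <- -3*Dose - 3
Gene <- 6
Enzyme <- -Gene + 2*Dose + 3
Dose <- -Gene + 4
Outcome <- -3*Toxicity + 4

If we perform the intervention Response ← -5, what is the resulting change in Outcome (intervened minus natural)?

Under do(Response=-5), the mechanism Response <- -3*Dose - 3 is discarded; Response is fixed at -5.
Dose = -Gene + 4  [with Gene=6]  = -2
Enzyme = -Gene + 2*Dose + 3  [with Gene=6, Dose=-2]  = -7
Toxicity = |Response - Enzyme|  [with Response=-5, Enzyme=-7]  = 2
Outcome = -3*Toxicity + 4  [with Toxicity=2]  = -2
Without intervention: Dose = -Gene + 4  [with Gene=6]  = -2; Enzyme = -Gene + 2*Dose + 3  [with Gene=6, Dose=-2]  = -7; Response = -3*Dose - 3  [with Dose=-2]  = 3; Toxicity = |Response - Enzyme|  [with Response=3, Enzyme=-7]  = 10; Outcome = -3*Toxicity + 4  [with Toxicity=10]  = -26.
Change = -2 − (-26) = 24.

24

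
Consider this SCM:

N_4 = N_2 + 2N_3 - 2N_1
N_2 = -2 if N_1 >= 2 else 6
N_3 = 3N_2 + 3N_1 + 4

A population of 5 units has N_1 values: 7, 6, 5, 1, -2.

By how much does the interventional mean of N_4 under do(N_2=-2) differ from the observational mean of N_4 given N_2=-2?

-10.4

Under do(N_2=-2), N_2's equation is replaced by N_2=-2 for every unit. Per-unit N_4: 22, 18, 14, -2, -14. Mean = 7.6.
Conditioning on N_2=-2 selects the 3 unit(s) with N_1 ∈ {7, 6, 5}. Their N_4 values: 22, 18, 14. Mean = 18.
Difference = 7.6 − 18 = -10.4.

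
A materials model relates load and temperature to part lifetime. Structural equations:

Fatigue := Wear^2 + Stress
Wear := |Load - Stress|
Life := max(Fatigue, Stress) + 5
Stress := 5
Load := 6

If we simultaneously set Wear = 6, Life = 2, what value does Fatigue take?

The joint intervention fixes Wear = 6, Life = 2, removing each variable's own equation.
Fatigue = Wear^2 + Stress  [with Wear=6, Stress=5]  = 41

41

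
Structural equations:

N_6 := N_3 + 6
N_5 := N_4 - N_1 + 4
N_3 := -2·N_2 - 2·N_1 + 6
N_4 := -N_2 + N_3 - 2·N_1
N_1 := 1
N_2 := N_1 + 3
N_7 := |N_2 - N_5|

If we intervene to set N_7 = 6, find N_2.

4

Under do(N_7=6), the mechanism N_7 := |N_2 - N_5| is discarded; N_7 is fixed at 6.
N_2 is not downstream of the intervention, so its value is determined by the original equations.
N_2 = N_1 + 3  [with N_1=1]  = 4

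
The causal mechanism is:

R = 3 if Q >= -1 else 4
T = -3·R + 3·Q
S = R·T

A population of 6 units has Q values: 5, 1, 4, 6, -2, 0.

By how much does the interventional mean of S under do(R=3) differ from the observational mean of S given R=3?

-7.8

do(R=3) breaks R's dependence on Q. With R=3 fixed, S across the units is 18, -18, 9, 27, -45, -27, mean -6.
E[S|R=3] averages over only the 5 units with R=3 (Q = 5, 1, 4, 6, 0): S = 18, -18, 9, 27, -27, mean 1.8.
Difference = -6 − 1.8 = -7.8.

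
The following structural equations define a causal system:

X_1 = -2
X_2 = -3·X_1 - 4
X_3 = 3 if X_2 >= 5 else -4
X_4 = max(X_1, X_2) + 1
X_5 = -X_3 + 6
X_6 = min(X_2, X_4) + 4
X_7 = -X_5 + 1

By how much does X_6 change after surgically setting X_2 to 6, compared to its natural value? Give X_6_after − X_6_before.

Under do(X_2=6), the mechanism X_2 = -3·X_1 - 4 is discarded; X_2 is fixed at 6.
X_4 = max(X_1, X_2) + 1  [with X_1=-2, X_2=6]  = 7
X_6 = min(X_2, X_4) + 4  [with X_2=6, X_4=7]  = 10
Without intervention: X_2 = -3·X_1 - 4  [with X_1=-2]  = 2; X_4 = max(X_1, X_2) + 1  [with X_1=-2, X_2=2]  = 3; X_6 = min(X_2, X_4) + 4  [with X_2=2, X_4=3]  = 6.
Change = 10 − 6 = 4.

4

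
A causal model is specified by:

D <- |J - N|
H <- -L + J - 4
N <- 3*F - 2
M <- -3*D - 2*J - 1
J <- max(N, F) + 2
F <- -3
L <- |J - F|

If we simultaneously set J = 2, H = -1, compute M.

-44

Setting J = 2, H = -1 by intervention discards those variables' equations.
N = 3*F - 2  [with F=-3]  = -11
D = |J - N|  [with J=2, N=-11]  = 13
M = -3*D - 2*J - 1  [with D=13, J=2]  = -44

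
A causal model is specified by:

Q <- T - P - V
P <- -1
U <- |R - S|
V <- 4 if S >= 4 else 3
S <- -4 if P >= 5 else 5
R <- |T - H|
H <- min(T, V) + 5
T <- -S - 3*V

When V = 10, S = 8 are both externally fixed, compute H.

Setting V = 10, S = 8 by intervention discards those variables' equations.
T = -S - 3*V  [with S=8, V=10]  = -38
H = min(T, V) + 5  [with T=-38, V=10]  = -33

-33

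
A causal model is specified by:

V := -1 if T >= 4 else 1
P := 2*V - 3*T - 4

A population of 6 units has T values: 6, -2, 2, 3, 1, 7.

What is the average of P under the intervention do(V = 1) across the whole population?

Every unit gets V=1 under the intervention. P values become -20, 4, -8, -11, -5, -23; E[P|do(V=1)] = -10.5.

-10.5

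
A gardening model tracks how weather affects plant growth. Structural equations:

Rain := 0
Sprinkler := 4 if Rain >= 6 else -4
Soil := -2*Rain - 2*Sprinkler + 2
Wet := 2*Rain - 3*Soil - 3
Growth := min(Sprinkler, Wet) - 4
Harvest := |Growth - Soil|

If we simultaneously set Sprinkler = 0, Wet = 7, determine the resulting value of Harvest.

6

The joint intervention fixes Sprinkler = 0, Wet = 7, removing each variable's own equation.
Soil = -2*Rain - 2*Sprinkler + 2  [with Rain=0, Sprinkler=0]  = 2
Growth = min(Sprinkler, Wet) - 4  [with Sprinkler=0, Wet=7]  = -4
Harvest = |Growth - Soil|  [with Growth=-4, Soil=2]  = 6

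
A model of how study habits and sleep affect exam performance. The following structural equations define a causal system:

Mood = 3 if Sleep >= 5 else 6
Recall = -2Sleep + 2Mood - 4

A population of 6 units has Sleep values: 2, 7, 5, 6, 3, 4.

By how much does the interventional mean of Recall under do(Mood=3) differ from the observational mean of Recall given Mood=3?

Every unit gets Mood=3 under the intervention. Recall values become -2, -12, -8, -10, -4, -6; E[Recall|do(Mood=3)] = -7.
Observing Mood=3 restricts to units where Mood's equation naturally yields 3: Sleep ∈ {7, 5, 6}. In that subpopulation Recall = -12, -8, -10, mean -10.
Difference = -7 − (-10) = 3.

3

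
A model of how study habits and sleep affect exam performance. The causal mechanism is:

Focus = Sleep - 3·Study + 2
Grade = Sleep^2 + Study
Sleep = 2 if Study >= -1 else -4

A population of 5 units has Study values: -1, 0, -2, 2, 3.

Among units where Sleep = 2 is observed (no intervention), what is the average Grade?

5

Conditioning on Sleep=2 selects the 4 unit(s) with Study ∈ {-1, 0, 2, 3}. Their Grade values: 3, 4, 6, 7. Mean = 5.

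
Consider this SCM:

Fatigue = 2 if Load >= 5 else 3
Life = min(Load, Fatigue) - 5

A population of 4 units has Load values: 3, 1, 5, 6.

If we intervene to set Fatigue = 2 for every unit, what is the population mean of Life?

Under do(Fatigue=2), Fatigue's equation is replaced by Fatigue=2 for every unit. Per-unit Life: -3, -4, -3, -3. Mean = -3.25.

-3.25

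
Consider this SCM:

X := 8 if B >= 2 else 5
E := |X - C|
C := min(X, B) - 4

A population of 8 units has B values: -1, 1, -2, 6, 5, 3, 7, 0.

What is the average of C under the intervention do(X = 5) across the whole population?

-2

do(X=5) breaks X's dependence on B. With X=5 fixed, C across the units is -5, -3, -6, 1, 1, -1, 1, -4, mean -2.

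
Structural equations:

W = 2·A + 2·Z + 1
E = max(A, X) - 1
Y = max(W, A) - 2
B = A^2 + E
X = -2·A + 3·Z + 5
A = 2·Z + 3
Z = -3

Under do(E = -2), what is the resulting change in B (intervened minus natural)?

Under do(E=-2), the mechanism E = max(A, X) - 1 is discarded; E is fixed at -2.
A = 2·Z + 3  [with Z=-3]  = -3
B = A^2 + E  [with A=-3, E=-2]  = 7
Without intervention: A = 2·Z + 3  [with Z=-3]  = -3; X = -2·A + 3·Z + 5  [with A=-3, Z=-3]  = 2; E = max(A, X) - 1  [with A=-3, X=2]  = 1; B = A^2 + E  [with A=-3, E=1]  = 10.
Change = 7 − 10 = -3.

-3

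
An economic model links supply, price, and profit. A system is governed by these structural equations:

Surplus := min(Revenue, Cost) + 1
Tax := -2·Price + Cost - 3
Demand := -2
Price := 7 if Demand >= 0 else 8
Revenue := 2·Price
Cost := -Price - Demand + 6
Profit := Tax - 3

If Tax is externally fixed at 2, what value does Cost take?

do(Tax=2) replaces the equation Tax := -2·Price + Cost - 3 with the constant Tax = 2.
Cost is not downstream of the intervention, so its value is determined by the original equations.
Price = 7 if Demand >= 0 else 8  [with Demand=-2]  = 8
Cost = -Price - Demand + 6  [with Price=8, Demand=-2]  = 0

0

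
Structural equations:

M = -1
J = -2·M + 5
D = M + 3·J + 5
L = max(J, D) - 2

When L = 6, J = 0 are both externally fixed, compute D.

Setting L = 6, J = 0 by intervention discards those variables' equations.
D = M + 3·J + 5  [with M=-1, J=0]  = 4

4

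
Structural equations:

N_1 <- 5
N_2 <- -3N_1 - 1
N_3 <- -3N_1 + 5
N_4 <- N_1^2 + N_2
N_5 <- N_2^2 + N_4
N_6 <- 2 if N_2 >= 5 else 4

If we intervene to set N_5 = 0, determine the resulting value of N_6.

4

The intervention breaks the incoming arrows to N_5: N_5 <- N_2^2 + N_4 no longer applies, and N_5 = 0.
Since N_6 is not a descendant of the intervened variable, it is unaffected.
N_2 = -3N_1 - 1  [with N_1=5]  = -16
N_6 = 2 if N_2 >= 5 else 4  [with N_2=-16]  = 4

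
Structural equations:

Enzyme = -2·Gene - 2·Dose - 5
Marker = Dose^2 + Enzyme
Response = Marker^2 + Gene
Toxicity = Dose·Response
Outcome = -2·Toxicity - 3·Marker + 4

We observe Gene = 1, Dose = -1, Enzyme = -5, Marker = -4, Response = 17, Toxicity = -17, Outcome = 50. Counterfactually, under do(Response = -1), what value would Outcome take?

14

Under do(Response=-1), the mechanism Response = Marker^2 + Gene is discarded; Response is fixed at -1.
Enzyme = -2·Gene - 2·Dose - 5  [with Gene=1, Dose=-1]  = -5
Marker = Dose^2 + Enzyme  [with Dose=-1, Enzyme=-5]  = -4
Toxicity = Dose·Response  [with Dose=-1, Response=-1]  = 1
Outcome = -2·Toxicity - 3·Marker + 4  [with Toxicity=1, Marker=-4]  = 14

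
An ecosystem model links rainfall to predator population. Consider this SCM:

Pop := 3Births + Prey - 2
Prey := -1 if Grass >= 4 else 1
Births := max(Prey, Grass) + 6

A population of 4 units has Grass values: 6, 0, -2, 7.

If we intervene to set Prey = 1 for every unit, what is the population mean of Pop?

28.25

The intervention sets Prey=1 in all 4 units regardless of Grass. Recomputing Pop per unit gives 35, 20, 20, 38; average 28.25.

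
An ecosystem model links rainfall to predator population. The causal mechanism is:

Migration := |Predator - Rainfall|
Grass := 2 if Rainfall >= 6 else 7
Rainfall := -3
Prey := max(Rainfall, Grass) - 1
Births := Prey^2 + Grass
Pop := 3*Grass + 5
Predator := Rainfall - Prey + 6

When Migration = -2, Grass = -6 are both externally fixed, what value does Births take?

10

The joint intervention fixes Migration = -2, Grass = -6, removing each variable's own equation.
Prey = max(Rainfall, Grass) - 1  [with Rainfall=-3, Grass=-6]  = -4
Births = Prey^2 + Grass  [with Prey=-4, Grass=-6]  = 10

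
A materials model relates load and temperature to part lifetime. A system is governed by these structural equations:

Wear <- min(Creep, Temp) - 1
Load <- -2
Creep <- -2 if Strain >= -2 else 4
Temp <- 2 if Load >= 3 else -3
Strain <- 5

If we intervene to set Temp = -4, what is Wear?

-5

do(Temp=-4) replaces the equation Temp <- 2 if Load >= 3 else -3 with the constant Temp = -4.
Creep = -2 if Strain >= -2 else 4  [with Strain=5]  = -2
Wear = min(Creep, Temp) - 1  [with Creep=-2, Temp=-4]  = -5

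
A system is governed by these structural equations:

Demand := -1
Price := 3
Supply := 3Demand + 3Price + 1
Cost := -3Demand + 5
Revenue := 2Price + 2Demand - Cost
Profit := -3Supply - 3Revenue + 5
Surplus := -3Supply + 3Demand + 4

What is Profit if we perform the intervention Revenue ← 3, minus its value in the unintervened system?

-21

The intervention breaks the incoming arrows to Revenue: Revenue := 2Price + 2Demand - Cost no longer applies, and Revenue = 3.
Supply = 3Demand + 3Price + 1  [with Demand=-1, Price=3]  = 7
Profit = -3Supply - 3Revenue + 5  [with Supply=7, Revenue=3]  = -25
Without intervention: Supply = 3Demand + 3Price + 1  [with Demand=-1, Price=3]  = 7; Cost = -3Demand + 5  [with Demand=-1]  = 8; Revenue = 2Price + 2Demand - Cost  [with Price=3, Demand=-1, Cost=8]  = -4; Profit = -3Supply - 3Revenue + 5  [with Supply=7, Revenue=-4]  = -4.
Change = -25 − (-4) = -21.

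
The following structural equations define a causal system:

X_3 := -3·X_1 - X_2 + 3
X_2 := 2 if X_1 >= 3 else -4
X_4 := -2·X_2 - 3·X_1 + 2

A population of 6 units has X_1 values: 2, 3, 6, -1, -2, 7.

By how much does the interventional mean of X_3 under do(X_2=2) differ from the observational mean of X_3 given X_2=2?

8.5

The intervention sets X_2=2 in all 6 units regardless of X_1. Recomputing X_3 per unit gives -5, -8, -17, 4, 7, -20; average -6.5.
Observing X_2=2 restricts to units where X_2's equation naturally yields 2: X_1 ∈ {3, 6, 7}. In that subpopulation X_3 = -8, -17, -20, mean -15.
Difference = -6.5 − (-15) = 8.5.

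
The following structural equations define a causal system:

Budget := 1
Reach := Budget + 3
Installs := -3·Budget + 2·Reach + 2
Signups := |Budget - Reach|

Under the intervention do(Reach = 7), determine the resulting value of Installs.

13

The intervention breaks the incoming arrows to Reach: Reach := Budget + 3 no longer applies, and Reach = 7.
Installs = -3·Budget + 2·Reach + 2  [with Budget=1, Reach=7]  = 13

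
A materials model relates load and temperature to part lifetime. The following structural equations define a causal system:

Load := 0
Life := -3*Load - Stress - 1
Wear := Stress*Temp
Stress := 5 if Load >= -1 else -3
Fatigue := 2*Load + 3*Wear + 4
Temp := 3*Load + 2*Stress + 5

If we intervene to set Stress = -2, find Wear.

-2

Under do(Stress=-2), the mechanism Stress := 5 if Load >= -1 else -3 is discarded; Stress is fixed at -2.
Temp = 3*Load + 2*Stress + 5  [with Load=0, Stress=-2]  = 1
Wear = Stress*Temp  [with Stress=-2, Temp=1]  = -2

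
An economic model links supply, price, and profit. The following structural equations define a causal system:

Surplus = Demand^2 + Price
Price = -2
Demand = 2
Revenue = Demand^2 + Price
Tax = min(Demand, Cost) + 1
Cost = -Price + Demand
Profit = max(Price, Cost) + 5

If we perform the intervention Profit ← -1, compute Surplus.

Intervening sets Profit = -1 and removes its equation (Profit = max(Price, Cost) + 5).
No directed path runs from Profit to Surplus, so Surplus keeps its natural value.
Surplus = Demand^2 + Price  [with Demand=2, Price=-2]  = 2

2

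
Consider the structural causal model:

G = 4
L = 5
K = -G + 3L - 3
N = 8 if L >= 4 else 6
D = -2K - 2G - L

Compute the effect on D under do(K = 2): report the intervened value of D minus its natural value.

do(K=2) replaces the equation K = -G + 3L - 3 with the constant K = 2.
D = -2K - 2G - L  [with K=2, G=4, L=5]  = -17
Without intervention: K = -G + 3L - 3  [with G=4, L=5]  = 8; D = -2K - 2G - L  [with K=8, G=4, L=5]  = -29.
Change = -17 − (-29) = 12.

12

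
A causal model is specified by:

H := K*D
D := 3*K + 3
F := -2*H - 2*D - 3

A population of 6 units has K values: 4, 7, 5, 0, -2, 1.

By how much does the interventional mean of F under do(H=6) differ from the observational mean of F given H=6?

do(H=6) breaks H's dependence on K. With H=6 fixed, F across the units is -45, -63, -51, -21, -9, -27, mean -36.
E[F|H=6] averages over only the 2 units with H=6 (K = -2, 1): F = -9, -27, mean -18.
Difference = -36 − (-18) = -18.

-18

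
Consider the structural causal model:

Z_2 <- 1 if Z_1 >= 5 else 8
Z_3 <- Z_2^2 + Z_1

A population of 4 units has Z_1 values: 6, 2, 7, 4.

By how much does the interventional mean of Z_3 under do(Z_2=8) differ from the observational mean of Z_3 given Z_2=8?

1.75

do(Z_2=8) breaks Z_2's dependence on Z_1. With Z_2=8 fixed, Z_3 across the units is 70, 66, 71, 68, mean 68.75.
Observing Z_2=8 restricts to units where Z_2's equation naturally yields 8: Z_1 ∈ {2, 4}. In that subpopulation Z_3 = 66, 68, mean 67.
Difference = 68.75 − 67 = 1.75.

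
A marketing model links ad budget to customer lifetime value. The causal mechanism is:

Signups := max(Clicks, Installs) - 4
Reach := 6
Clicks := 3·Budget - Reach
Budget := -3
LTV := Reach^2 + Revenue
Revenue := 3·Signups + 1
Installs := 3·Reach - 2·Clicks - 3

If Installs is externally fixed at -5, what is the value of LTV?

10

The intervention breaks the incoming arrows to Installs: Installs := 3·Reach - 2·Clicks - 3 no longer applies, and Installs = -5.
Clicks = 3·Budget - Reach  [with Budget=-3, Reach=6]  = -15
Signups = max(Clicks, Installs) - 4  [with Clicks=-15, Installs=-5]  = -9
Revenue = 3·Signups + 1  [with Signups=-9]  = -26
LTV = Reach^2 + Revenue  [with Reach=6, Revenue=-26]  = 10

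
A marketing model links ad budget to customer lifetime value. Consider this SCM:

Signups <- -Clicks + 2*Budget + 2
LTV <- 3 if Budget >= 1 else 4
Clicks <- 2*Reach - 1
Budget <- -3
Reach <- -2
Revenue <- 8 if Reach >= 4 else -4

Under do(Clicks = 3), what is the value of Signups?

The intervention breaks the incoming arrows to Clicks: Clicks <- 2*Reach - 1 no longer applies, and Clicks = 3.
Signups = -Clicks + 2*Budget + 2  [with Clicks=3, Budget=-3]  = -7

-7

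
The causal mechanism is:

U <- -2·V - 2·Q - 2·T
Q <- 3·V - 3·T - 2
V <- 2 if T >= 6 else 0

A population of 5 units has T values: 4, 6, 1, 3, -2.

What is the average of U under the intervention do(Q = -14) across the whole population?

22.4

Every unit gets Q=-14 under the intervention. U values become 20, 12, 26, 22, 32; E[U|do(Q=-14)] = 22.4.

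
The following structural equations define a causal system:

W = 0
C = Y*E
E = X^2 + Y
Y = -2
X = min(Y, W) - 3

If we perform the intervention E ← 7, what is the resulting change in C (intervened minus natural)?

Intervening sets E = 7 and removes its equation (E = X^2 + Y).
C = Y*E  [with Y=-2, E=7]  = -14
Without intervention: X = min(Y, W) - 3  [with Y=-2, W=0]  = -5; E = X^2 + Y  [with X=-5, Y=-2]  = 23; C = Y*E  [with Y=-2, E=23]  = -46.
Change = -14 − (-46) = 32.

32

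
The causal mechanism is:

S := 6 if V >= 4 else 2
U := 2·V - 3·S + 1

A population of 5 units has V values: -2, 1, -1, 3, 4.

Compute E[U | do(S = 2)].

-3

do(S=2) breaks S's dependence on V. With S=2 fixed, U across the units is -9, -3, -7, 1, 3, mean -3.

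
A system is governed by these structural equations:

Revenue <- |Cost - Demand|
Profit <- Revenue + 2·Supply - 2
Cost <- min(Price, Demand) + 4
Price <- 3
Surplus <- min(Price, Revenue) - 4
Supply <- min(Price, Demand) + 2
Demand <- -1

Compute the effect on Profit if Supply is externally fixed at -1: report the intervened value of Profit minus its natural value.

-4

The intervention breaks the incoming arrows to Supply: Supply <- min(Price, Demand) + 2 no longer applies, and Supply = -1.
Cost = min(Price, Demand) + 4  [with Price=3, Demand=-1]  = 3
Revenue = |Cost - Demand|  [with Cost=3, Demand=-1]  = 4
Profit = Revenue + 2·Supply - 2  [with Revenue=4, Supply=-1]  = 0
Without intervention: Supply = min(Price, Demand) + 2  [with Price=3, Demand=-1]  = 1; Cost = min(Price, Demand) + 4  [with Price=3, Demand=-1]  = 3; Revenue = |Cost - Demand|  [with Cost=3, Demand=-1]  = 4; Profit = Revenue + 2·Supply - 2  [with Revenue=4, Supply=1]  = 4.
Change = 0 − 4 = -4.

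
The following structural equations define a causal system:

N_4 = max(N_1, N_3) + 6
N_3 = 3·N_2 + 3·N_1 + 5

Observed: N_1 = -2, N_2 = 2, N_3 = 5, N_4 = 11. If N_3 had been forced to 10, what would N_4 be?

The intervention breaks the incoming arrows to N_3: N_3 = 3·N_2 + 3·N_1 + 5 no longer applies, and N_3 = 10.
N_4 = max(N_1, N_3) + 6  [with N_1=-2, N_3=10]  = 16

16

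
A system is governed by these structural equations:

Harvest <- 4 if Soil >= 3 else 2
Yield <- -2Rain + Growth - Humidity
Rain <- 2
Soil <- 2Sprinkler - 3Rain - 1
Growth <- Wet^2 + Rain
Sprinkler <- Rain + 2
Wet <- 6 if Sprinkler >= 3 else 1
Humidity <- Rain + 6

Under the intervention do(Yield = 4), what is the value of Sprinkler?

4

Under do(Yield=4), the mechanism Yield <- -2Rain + Growth - Humidity is discarded; Yield is fixed at 4.
Sprinkler is not downstream of the intervention, so its value is determined by the original equations.
Sprinkler = Rain + 2  [with Rain=2]  = 4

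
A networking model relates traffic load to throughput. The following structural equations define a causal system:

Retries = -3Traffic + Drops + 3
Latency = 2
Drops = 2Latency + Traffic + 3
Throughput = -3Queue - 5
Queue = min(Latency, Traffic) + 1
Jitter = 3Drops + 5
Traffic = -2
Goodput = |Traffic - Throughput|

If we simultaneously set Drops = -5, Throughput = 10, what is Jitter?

The joint intervention fixes Drops = -5, Throughput = 10, removing each variable's own equation.
Jitter = 3Drops + 5  [with Drops=-5]  = -10

-10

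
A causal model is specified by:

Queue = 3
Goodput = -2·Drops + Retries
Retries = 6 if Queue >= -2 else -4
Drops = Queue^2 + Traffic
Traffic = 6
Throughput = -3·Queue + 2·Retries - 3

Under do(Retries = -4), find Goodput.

-34

Under do(Retries=-4), the mechanism Retries = 6 if Queue >= -2 else -4 is discarded; Retries is fixed at -4.
Drops = Queue^2 + Traffic  [with Queue=3, Traffic=6]  = 15
Goodput = -2·Drops + Retries  [with Drops=15, Retries=-4]  = -34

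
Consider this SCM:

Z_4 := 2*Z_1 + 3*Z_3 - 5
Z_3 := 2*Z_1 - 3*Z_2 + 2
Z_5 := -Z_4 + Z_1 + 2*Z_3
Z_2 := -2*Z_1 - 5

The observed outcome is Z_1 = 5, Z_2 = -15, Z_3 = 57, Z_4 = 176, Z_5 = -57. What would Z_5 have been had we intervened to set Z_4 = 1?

Intervening sets Z_4 = 1 and removes its equation (Z_4 := 2*Z_1 + 3*Z_3 - 5).
Z_2 = -2*Z_1 - 5  [with Z_1=5]  = -15
Z_3 = 2*Z_1 - 3*Z_2 + 2  [with Z_1=5, Z_2=-15]  = 57
Z_5 = -Z_4 + Z_1 + 2*Z_3  [with Z_4=1, Z_1=5, Z_3=57]  = 118

118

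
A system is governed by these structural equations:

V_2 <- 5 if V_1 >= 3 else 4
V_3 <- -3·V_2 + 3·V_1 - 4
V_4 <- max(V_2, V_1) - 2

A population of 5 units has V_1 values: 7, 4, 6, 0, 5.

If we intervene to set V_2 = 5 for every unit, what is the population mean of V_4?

do(V_2=5) breaks V_2's dependence on V_1. With V_2=5 fixed, V_4 across the units is 5, 3, 4, 3, 3, mean 3.6.

3.6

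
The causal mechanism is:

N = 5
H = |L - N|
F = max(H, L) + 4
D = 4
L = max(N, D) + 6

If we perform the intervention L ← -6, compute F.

15

do(L=-6) replaces the equation L = max(N, D) + 6 with the constant L = -6.
H = |L - N|  [with L=-6, N=5]  = 11
F = max(H, L) + 4  [with H=11, L=-6]  = 15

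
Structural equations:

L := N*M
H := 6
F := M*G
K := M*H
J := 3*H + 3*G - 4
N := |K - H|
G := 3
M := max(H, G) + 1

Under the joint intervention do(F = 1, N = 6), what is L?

Setting F = 1, N = 6 by intervention discards those variables' equations.
M = max(H, G) + 1  [with H=6, G=3]  = 7
L = N*M  [with N=6, M=7]  = 42

42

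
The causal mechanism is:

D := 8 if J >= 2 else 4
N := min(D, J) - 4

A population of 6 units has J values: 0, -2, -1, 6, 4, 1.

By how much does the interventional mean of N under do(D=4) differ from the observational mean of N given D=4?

1.5

do(D=4) breaks D's dependence on J. With D=4 fixed, N across the units is -4, -6, -5, 0, 0, -3, mean -3.
Conditioning on D=4 selects the 4 unit(s) with J ∈ {0, -2, -1, 1}. Their N values: -4, -6, -5, -3. Mean = -4.5.
Difference = -3 − (-4.5) = 1.5.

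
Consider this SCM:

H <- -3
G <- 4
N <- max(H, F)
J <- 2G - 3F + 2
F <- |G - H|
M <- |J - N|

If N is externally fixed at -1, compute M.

10

Under do(N=-1), the mechanism N <- max(H, F) is discarded; N is fixed at -1.
F = |G - H|  [with G=4, H=-3]  = 7
J = 2G - 3F + 2  [with G=4, F=7]  = -11
M = |J - N|  [with J=-11, N=-1]  = 10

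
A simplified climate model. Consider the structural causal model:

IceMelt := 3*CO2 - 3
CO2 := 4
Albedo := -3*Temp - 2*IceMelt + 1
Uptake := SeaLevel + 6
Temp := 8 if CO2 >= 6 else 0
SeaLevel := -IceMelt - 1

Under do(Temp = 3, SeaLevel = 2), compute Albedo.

The joint intervention fixes Temp = 3, SeaLevel = 2, removing each variable's own equation.
IceMelt = 3*CO2 - 3  [with CO2=4]  = 9
Albedo = -3*Temp - 2*IceMelt + 1  [with Temp=3, IceMelt=9]  = -26

-26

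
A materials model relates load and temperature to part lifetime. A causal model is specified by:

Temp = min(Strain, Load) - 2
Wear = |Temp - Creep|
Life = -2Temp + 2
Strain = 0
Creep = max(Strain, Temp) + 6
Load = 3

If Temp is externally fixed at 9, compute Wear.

6

do(Temp=9) replaces the equation Temp = min(Strain, Load) - 2 with the constant Temp = 9.
Creep = max(Strain, Temp) + 6  [with Strain=0, Temp=9]  = 15
Wear = |Temp - Creep|  [with Temp=9, Creep=15]  = 6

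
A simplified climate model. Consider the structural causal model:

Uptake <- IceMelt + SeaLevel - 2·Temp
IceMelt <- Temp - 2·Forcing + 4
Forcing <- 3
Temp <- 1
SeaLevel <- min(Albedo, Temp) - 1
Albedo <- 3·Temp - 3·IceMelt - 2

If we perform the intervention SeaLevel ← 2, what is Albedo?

4

The intervention breaks the incoming arrows to SeaLevel: SeaLevel <- min(Albedo, Temp) - 1 no longer applies, and SeaLevel = 2.
Since Albedo is not a descendant of the intervened variable, it is unaffected.
IceMelt = Temp - 2·Forcing + 4  [with Temp=1, Forcing=3]  = -1
Albedo = 3·Temp - 3·IceMelt - 2  [with Temp=1, IceMelt=-1]  = 4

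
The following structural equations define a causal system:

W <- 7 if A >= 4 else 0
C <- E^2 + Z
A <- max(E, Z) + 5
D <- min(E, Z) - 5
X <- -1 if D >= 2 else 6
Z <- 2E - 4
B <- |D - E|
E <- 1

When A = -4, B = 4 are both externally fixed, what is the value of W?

0

Under do(A = -4, B = 4), each intervened variable's structural equation is replaced by its fixed value.
W = 7 if A >= 4 else 0  [with A=-4]  = 0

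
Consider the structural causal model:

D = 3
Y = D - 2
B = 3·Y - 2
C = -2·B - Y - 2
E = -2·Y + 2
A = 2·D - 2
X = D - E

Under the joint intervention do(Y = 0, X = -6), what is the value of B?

The joint intervention fixes Y = 0, X = -6, removing each variable's own equation.
B = 3·Y - 2  [with Y=0]  = -2

-2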